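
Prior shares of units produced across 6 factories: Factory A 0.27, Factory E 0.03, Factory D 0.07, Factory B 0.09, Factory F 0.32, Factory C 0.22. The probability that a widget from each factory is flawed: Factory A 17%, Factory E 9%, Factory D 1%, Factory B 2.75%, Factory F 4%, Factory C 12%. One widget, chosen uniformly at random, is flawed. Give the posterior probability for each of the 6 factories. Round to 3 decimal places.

Factory A 0.505, Factory E 0.030, Factory D 0.008, Factory B 0.027, Factory F 0.141, Factory C 0.290

Prior × likelihood for each hypothesis:
  Factory A: 0.27 × 0.17 = 0.0459
  Factory E: 0.03 × 0.09 = 0.0027
  Factory D: 0.07 × 0.01 = 0.0007
  Factory B: 0.09 × 0.0275 = 0.002475
  Factory F: 0.32 × 0.04 = 0.0128
  Factory C: 0.22 × 0.12 = 0.0264
Total = 0.090975.
P(Factory A | flawed) = 0.0459/0.090975 ≈ 0.505
P(Factory E | flawed) = 0.0027/0.090975 ≈ 0.030
P(Factory D | flawed) = 0.0007/0.090975 ≈ 0.008
P(Factory B | flawed) = 0.002475/0.090975 ≈ 0.027
P(Factory F | flawed) = 0.0128/0.090975 ≈ 0.141
P(Factory C | flawed) = 0.0264/0.090975 ≈ 0.290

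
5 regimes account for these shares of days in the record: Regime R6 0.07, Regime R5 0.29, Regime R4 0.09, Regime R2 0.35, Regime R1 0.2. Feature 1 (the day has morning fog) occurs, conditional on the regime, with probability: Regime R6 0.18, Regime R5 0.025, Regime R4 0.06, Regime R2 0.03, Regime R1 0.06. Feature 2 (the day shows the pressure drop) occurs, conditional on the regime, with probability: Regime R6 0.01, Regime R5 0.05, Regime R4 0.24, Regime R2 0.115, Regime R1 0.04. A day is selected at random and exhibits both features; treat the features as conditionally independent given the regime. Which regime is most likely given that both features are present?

Regime R4

By Bayes' rule, posterior ∝ prior × likelihood:
  Regime R6: 0.07 × 0.18 × 0.01 = 0.000126
  Regime R5: 0.29 × 0.025 × 0.05 = 0.0003625
  Regime R4: 0.09 × 0.06 × 0.24 = 0.001296
  Regime R2: 0.35 × 0.03 × 0.115 = 0.0012075
  Regime R1: 0.2 × 0.06 × 0.04 = 0.00048
Normalizing constant = 0.003472.
Largest term belongs to Regime R4, so Regime R4 is most probable.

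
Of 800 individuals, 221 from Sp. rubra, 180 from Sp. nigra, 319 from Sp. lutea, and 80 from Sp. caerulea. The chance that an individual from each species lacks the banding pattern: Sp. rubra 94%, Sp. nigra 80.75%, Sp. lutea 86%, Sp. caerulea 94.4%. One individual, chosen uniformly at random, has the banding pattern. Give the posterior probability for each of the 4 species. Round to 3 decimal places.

Taking complements, P(banded | each) = Sp. rubra 0.06, Sp. nigra 0.1925, Sp. lutea 0.14, Sp. caerulea 0.056.
Compute prior × likelihood for every hypothesis:
  Sp. rubra: 0.27625 × 0.06 = 0.016575
  Sp. nigra: 0.225 × 0.1925 = 0.0433125
  Sp. lutea: 0.39875 × 0.14 = 0.055825
  Sp. caerulea: 0.1 × 0.056 = 0.0056
Total = 0.1213125.
P(Sp. rubra | banded) = 0.016575/0.1213125 ≈ 0.137
P(Sp. nigra | banded) = 0.0433125/0.1213125 ≈ 0.357
P(Sp. lutea | banded) = 0.055825/0.1213125 ≈ 0.460
P(Sp. caerulea | banded) = 0.0056/0.1213125 ≈ 0.046

Sp. rubra 0.137, Sp. nigra 0.357, Sp. lutea 0.460, Sp. caerulea 0.046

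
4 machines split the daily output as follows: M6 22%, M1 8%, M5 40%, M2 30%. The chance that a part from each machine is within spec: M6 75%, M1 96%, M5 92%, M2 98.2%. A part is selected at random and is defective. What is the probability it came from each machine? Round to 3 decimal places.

Taking complements, P(defective | each) = M6 0.25, M1 0.04, M5 0.08, M2 0.018.
By Bayes' rule, posterior ∝ prior × likelihood:
  M6: 0.22 × 0.25 = 0.055
  M1: 0.08 × 0.04 = 0.0032
  M5: 0.4 × 0.08 = 0.032
  M2: 0.3 × 0.018 = 0.0054
Sum = 0.0956.
P(M6 | defective) = 0.055/0.0956 ≈ 0.575
P(M1 | defective) = 0.0032/0.0956 ≈ 0.033
P(M5 | defective) = 0.032/0.0956 ≈ 0.335
P(M2 | defective) = 0.0054/0.0956 ≈ 0.056
(Check: 0.575+0.033+0.335+0.056 = 0.999.)

M6 0.575, M1 0.033, M5 0.335, M2 0.056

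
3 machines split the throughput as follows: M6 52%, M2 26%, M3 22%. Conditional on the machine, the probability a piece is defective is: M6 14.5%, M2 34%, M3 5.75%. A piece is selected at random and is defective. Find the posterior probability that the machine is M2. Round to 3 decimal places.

By Bayes' rule, posterior ∝ prior × likelihood:
  M6: 0.52 × 0.145 = 0.0754
  M2: 0.26 × 0.34 = 0.0884
  M3: 0.22 × 0.0575 = 0.01265
Total = 0.17645.
P(M2 | evidence) = 0.0884 / 0.17645 ≈ 0.501.

0.501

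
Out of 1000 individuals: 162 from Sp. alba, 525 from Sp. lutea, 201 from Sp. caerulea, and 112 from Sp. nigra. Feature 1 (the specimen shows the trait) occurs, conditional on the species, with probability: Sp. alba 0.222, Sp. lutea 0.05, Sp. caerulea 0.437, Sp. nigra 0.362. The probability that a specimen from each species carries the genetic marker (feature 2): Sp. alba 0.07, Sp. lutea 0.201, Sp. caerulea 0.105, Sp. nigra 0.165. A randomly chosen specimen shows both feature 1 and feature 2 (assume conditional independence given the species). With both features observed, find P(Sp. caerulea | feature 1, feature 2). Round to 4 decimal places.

0.3890

Compute prior × likelihood for every hypothesis:
  Sp. alba: 0.162 × 0.222 × 0.07 = 0.00251748
  Sp. lutea: 0.525 × 0.05 × 0.201 = 0.00527625
  Sp. caerulea: 0.201 × 0.437 × 0.105 = 0.009222885
  Sp. nigra: 0.112 × 0.362 × 0.165 = 0.00668976
Total = 0.023706375.
P(Sp. caerulea | evidence) = 0.009222885 / 0.023706375 ≈ 0.3890.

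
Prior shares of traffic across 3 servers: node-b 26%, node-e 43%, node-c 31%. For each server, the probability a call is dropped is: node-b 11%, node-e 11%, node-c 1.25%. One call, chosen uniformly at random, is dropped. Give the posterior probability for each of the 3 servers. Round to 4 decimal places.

By Bayes' rule, posterior ∝ prior × likelihood:
  node-b: 0.26 × 0.11 = 0.0286
  node-e: 0.43 × 0.11 = 0.0473
  node-c: 0.31 × 0.0125 = 0.003875
Normalizing constant = 0.079775.
P(node-b | dropped) = 0.0286/0.079775 ≈ 0.3585
P(node-e | dropped) = 0.0473/0.079775 ≈ 0.5929
P(node-c | dropped) = 0.003875/0.079775 ≈ 0.0486

node-b 0.3585, node-e 0.5929, node-c 0.0486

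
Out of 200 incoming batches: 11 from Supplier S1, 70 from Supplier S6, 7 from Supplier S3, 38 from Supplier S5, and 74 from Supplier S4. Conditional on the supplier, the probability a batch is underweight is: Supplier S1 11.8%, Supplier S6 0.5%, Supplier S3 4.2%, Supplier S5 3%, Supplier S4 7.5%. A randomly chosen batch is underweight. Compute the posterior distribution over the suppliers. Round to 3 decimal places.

Compute prior × likelihood for every hypothesis:
  Supplier S1: 0.055 × 0.118 = 0.00649
  Supplier S6: 0.35 × 0.005 = 0.00175
  Supplier S3: 0.035 × 0.042 = 0.00147
  Supplier S5: 0.19 × 0.03 = 0.0057
  Supplier S4: 0.37 × 0.075 = 0.02775
Normalizing constant = 0.04316.
P(Supplier S1 | underweight) = 0.00649/0.04316 ≈ 0.150
P(Supplier S6 | underweight) = 0.00175/0.04316 ≈ 0.041
P(Supplier S3 | underweight) = 0.00147/0.04316 ≈ 0.034
P(Supplier S5 | underweight) = 0.0057/0.04316 ≈ 0.132
P(Supplier S4 | underweight) = 0.02775/0.04316 ≈ 0.643
(Check: 0.150+0.041+0.034+0.132+0.643 = 1.000.)

Supplier S1 0.150, Supplier S6 0.041, Supplier S3 0.034, Supplier S5 0.132, Supplier S4 0.643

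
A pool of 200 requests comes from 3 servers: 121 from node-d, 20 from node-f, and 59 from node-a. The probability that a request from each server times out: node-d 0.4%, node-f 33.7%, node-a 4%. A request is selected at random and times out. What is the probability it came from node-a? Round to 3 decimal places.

0.246

By Bayes' rule, posterior ∝ prior × likelihood:
  node-d: 0.605 × 0.004 = 0.00242
  node-f: 0.1 × 0.337 = 0.0337
  node-a: 0.295 × 0.04 = 0.0118
Total = 0.04792.
P(node-a | evidence) = 0.0118 / 0.04792 ≈ 0.246.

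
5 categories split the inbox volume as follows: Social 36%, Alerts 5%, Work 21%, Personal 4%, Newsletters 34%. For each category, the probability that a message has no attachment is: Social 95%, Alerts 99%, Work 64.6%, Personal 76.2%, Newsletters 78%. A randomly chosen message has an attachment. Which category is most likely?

Newsletters

Taking complements, P(attachment | each) = Social 0.05, Alerts 0.01, Work 0.354, Personal 0.238, Newsletters 0.22.
Compute prior × likelihood for every hypothesis:
  Social: 0.36 × 0.05 = 0.018
  Alerts: 0.05 × 0.01 = 0.0005
  Work: 0.21 × 0.354 = 0.07434
  Personal: 0.04 × 0.238 = 0.00952
  Newsletters: 0.34 × 0.22 = 0.0748
Sum = 0.17716.
Largest term belongs to Newsletters, so Newsletters is most probable.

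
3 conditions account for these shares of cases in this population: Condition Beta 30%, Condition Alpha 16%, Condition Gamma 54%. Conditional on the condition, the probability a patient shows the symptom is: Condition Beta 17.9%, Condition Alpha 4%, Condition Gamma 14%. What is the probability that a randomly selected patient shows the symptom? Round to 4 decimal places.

0.1357

Prior × likelihood for each hypothesis:
  Condition Beta: 0.3 × 0.179 = 0.0537
  Condition Alpha: 0.16 × 0.04 = 0.0064
  Condition Gamma: 0.54 × 0.14 = 0.0756
P(symptomatic) = 0.0537 + 0.0064 + 0.0756 = 0.1357 → 0.1357.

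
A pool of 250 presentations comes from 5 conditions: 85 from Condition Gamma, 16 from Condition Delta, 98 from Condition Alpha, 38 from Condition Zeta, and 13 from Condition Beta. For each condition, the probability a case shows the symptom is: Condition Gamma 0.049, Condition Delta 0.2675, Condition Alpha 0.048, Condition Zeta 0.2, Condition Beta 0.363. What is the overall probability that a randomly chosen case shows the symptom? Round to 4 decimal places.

0.1019

Prior × likelihood for each hypothesis:
  Condition Gamma: 0.34 × 0.049 = 0.01666
  Condition Delta: 0.064 × 0.2675 = 0.01712
  Condition Alpha: 0.392 × 0.048 = 0.018816
  Condition Zeta: 0.152 × 0.2 = 0.0304
  Condition Beta: 0.052 × 0.363 = 0.018876
P(symptomatic) = 0.01666 + 0.01712 + 0.018816 + 0.0304 + 0.018876 = 0.101872 → 0.1019.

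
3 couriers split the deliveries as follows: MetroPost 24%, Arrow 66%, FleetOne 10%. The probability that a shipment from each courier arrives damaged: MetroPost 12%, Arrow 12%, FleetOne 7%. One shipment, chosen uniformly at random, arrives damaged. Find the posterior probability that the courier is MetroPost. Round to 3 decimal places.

0.250

By Bayes' rule, posterior ∝ prior × likelihood:
  MetroPost: 0.24 × 0.12 = 0.0288
  Arrow: 0.66 × 0.12 = 0.0792
  FleetOne: 0.1 × 0.07 = 0.007
Sum = 0.115.
P(MetroPost | evidence) = 0.0288 / 0.115 ≈ 0.250.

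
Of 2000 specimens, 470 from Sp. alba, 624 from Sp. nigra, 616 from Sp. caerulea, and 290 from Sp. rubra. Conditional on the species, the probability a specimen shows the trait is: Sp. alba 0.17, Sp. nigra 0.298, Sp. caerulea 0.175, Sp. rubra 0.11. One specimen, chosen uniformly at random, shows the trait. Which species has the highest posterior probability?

Compute prior × likelihood for every hypothesis:
  Sp. alba: 0.235 × 0.17 = 0.03995
  Sp. nigra: 0.312 × 0.298 = 0.092976
  Sp. caerulea: 0.308 × 0.175 = 0.0539
  Sp. rubra: 0.145 × 0.11 = 0.01595
Total = 0.202776.
Largest term belongs to Sp. nigra, so Sp. nigra is most probable.

Sp. nigra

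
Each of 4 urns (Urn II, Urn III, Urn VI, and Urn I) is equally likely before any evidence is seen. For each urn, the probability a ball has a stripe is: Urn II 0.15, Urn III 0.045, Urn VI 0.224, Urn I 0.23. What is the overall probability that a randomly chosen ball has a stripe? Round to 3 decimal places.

Since the prior is uniform, the posterior is proportional to the likelihood:
  Urn II: 0.15
  Urn III: 0.045
  Urn VI: 0.224
  Urn I: 0.23
P(striped) = (1/4) × (0.15 + 0.045 + 0.224 + 0.23) = 0.649/4 ≈ 0.162.

0.162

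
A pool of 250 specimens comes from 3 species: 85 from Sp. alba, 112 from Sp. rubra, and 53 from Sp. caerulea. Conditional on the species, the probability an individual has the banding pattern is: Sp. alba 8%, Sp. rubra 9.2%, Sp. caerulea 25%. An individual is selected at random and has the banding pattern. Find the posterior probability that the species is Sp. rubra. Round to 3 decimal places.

Compute prior × likelihood for every hypothesis:
  Sp. alba: 0.34 × 0.08 = 0.0272
  Sp. rubra: 0.448 × 0.092 = 0.041216
  Sp. caerulea: 0.212 × 0.25 = 0.053
Sum = 0.121416.
P(Sp. rubra | evidence) = 0.041216 / 0.121416 ≈ 0.339.

0.339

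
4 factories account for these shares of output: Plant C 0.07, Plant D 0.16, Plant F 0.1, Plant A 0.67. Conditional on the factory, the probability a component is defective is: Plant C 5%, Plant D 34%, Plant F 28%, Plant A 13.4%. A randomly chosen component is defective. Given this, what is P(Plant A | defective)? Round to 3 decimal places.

0.511

Prior × likelihood for each hypothesis:
  Plant C: 0.07 × 0.05 = 0.0035
  Plant D: 0.16 × 0.34 = 0.0544
  Plant F: 0.1 × 0.28 = 0.028
  Plant A: 0.67 × 0.134 = 0.08978
Total = 0.17568.
P(Plant A | evidence) = 0.08978 / 0.17568 ≈ 0.511.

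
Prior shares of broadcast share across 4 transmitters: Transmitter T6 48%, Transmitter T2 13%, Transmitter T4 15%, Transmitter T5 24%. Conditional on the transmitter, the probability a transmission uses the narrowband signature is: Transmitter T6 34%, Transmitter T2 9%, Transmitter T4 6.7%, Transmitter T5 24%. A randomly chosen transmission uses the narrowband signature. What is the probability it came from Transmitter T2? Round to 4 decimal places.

0.0482

Prior × likelihood for each hypothesis:
  Transmitter T6: 0.48 × 0.34 = 0.1632
  Transmitter T2: 0.13 × 0.09 = 0.0117
  Transmitter T4: 0.15 × 0.067 = 0.01005
  Transmitter T5: 0.24 × 0.24 = 0.0576
Normalizing constant = 0.24255.
P(Transmitter T2 | evidence) = 0.0117 / 0.24255 ≈ 0.0482.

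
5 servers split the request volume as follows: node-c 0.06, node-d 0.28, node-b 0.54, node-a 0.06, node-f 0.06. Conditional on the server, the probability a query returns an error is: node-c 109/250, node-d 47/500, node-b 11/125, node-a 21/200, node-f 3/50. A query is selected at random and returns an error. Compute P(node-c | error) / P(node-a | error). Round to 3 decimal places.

4.152

Compute prior × likelihood for every hypothesis:
  node-c: 0.06 × 0.436 = 0.02616
  node-d: 0.28 × 0.094 = 0.02632
  node-b: 0.54 × 0.088 = 0.04752
  node-a: 0.06 × 0.105 = 0.0063
  node-f: 0.06 × 0.06 = 0.0036
Normalizing constant = 0.1099.
The ratio is 0.02616 / 0.0063 (the normalizer cancels) = 4.152.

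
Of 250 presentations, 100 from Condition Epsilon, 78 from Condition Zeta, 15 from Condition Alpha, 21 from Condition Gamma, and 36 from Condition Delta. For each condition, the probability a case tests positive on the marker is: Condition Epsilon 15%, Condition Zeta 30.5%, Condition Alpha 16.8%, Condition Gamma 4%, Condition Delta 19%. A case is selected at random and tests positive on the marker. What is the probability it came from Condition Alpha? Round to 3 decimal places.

Prior × likelihood for each hypothesis:
  Condition Epsilon: 0.4 × 0.15 = 0.06
  Condition Zeta: 0.312 × 0.305 = 0.09516
  Condition Alpha: 0.06 × 0.168 = 0.01008
  Condition Gamma: 0.084 × 0.04 = 0.00336
  Condition Delta: 0.144 × 0.19 = 0.02736
Total = 0.19596.
P(Condition Alpha | evidence) = 0.01008 / 0.19596 ≈ 0.051.

0.051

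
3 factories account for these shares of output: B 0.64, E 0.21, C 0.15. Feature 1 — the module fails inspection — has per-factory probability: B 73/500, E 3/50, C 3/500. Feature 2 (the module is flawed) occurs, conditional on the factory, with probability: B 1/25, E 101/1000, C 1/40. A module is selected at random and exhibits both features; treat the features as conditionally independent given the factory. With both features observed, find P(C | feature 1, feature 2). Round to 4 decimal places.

0.0045

Compute prior × likelihood for every hypothesis:
  B: 0.64 × 0.146 × 0.04 = 0.0037376
  E: 0.21 × 0.06 × 0.101 = 0.0012726
  C: 0.15 × 0.006 × 0.025 = 0.0000225
Total = 0.0050327.
P(C | evidence) = 0.0000225 / 0.0050327 ≈ 0.0045.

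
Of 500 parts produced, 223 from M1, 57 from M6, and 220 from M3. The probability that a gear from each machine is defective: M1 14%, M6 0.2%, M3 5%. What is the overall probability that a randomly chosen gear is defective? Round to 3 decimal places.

0.085

By Bayes' rule, posterior ∝ prior × likelihood:
  M1: 0.446 × 0.14 = 0.06244
  M6: 0.114 × 0.002 = 0.000228
  M3: 0.44 × 0.05 = 0.022
P(defective) = 0.06244 + 0.000228 + 0.022 = 0.084668 → 0.085.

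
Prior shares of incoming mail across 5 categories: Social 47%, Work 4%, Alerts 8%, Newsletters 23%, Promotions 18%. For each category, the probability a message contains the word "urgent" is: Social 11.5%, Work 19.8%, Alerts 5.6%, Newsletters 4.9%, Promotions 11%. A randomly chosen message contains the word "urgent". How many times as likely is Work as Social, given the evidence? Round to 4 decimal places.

Compute prior × likelihood for every hypothesis:
  Social: 0.47 × 0.115 = 0.05405
  Work: 0.04 × 0.198 = 0.00792
  Alerts: 0.08 × 0.056 = 0.00448
  Newsletters: 0.23 × 0.049 = 0.01127
  Promotions: 0.18 × 0.11 = 0.0198
Normalizing constant = 0.09752.
The ratio is 0.00792 / 0.05405 (the normalizer cancels) = 0.1465.

0.1465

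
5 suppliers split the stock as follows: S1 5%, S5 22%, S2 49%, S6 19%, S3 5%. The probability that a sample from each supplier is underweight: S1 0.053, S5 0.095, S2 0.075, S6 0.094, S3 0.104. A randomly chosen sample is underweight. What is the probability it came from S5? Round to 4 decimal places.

Prior × likelihood for each hypothesis:
  S1: 0.05 × 0.053 = 0.00265
  S5: 0.22 × 0.095 = 0.0209
  S2: 0.49 × 0.075 = 0.03675
  S6: 0.19 × 0.094 = 0.01786
  S3: 0.05 × 0.104 = 0.0052
Sum = 0.08336.
P(S5 | evidence) = 0.0209 / 0.08336 ≈ 0.2507.

0.2507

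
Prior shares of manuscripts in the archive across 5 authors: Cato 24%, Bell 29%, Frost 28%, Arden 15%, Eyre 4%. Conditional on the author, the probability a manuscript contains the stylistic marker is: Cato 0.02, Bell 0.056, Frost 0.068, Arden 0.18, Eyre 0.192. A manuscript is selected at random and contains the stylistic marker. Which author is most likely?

Arden

Compute prior × likelihood for every hypothesis:
  Cato: 0.24 × 0.02 = 0.0048
  Bell: 0.29 × 0.056 = 0.01624
  Frost: 0.28 × 0.068 = 0.01904
  Arden: 0.15 × 0.18 = 0.027
  Eyre: 0.04 × 0.192 = 0.00768
Normalizing constant = 0.07476.
Largest term belongs to Arden, so Arden is most probable.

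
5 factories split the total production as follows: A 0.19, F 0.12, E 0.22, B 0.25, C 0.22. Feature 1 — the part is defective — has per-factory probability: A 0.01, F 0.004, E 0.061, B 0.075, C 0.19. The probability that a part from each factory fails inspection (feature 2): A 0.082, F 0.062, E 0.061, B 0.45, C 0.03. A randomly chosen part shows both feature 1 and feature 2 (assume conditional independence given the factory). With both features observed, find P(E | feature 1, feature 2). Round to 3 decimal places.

Prior × likelihood for each hypothesis:
  A: 0.19 × 0.01 × 0.082 = 0.0001558
  F: 0.12 × 0.004 × 0.062 = 0.00002976
  E: 0.22 × 0.061 × 0.061 = 0.00081862
  B: 0.25 × 0.075 × 0.45 = 0.0084375
  C: 0.22 × 0.19 × 0.03 = 0.001254
Normalizing constant = 0.01069568.
P(E | evidence) = 0.00081862 / 0.01069568 ≈ 0.077.

0.077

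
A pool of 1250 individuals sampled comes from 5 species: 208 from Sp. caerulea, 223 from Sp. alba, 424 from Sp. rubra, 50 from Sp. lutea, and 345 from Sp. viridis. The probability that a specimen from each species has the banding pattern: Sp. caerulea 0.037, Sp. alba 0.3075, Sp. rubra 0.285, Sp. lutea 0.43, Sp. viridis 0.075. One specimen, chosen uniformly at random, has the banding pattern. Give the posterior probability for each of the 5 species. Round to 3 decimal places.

Sp. caerulea 0.031, Sp. alba 0.280, Sp. rubra 0.494, Sp. lutea 0.088, Sp. viridis 0.106

Prior × likelihood for each hypothesis:
  Sp. caerulea: 0.1664 × 0.037 = 0.0061568
  Sp. alba: 0.1784 × 0.3075 = 0.054858
  Sp. rubra: 0.3392 × 0.285 = 0.096672
  Sp. lutea: 0.04 × 0.43 = 0.0172
  Sp. viridis: 0.276 × 0.075 = 0.0207
Total = 0.1955868.
P(Sp. caerulea | banded) = 0.0061568/0.1955868 ≈ 0.031
P(Sp. alba | banded) = 0.054858/0.1955868 ≈ 0.280
P(Sp. rubra | banded) = 0.096672/0.1955868 ≈ 0.494
P(Sp. lutea | banded) = 0.0172/0.1955868 ≈ 0.088
P(Sp. viridis | banded) = 0.0207/0.1955868 ≈ 0.106
(Check: 0.031+0.280+0.494+0.088+0.106 = 0.999.)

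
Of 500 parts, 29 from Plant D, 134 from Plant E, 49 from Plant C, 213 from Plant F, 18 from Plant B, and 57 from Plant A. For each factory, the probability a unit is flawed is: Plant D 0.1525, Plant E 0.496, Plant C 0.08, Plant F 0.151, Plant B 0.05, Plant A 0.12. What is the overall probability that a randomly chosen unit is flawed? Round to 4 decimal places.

0.2294

Compute prior × likelihood for every hypothesis:
  Plant D: 0.058 × 0.1525 = 0.008845
  Plant E: 0.268 × 0.496 = 0.132928
  Plant C: 0.098 × 0.08 = 0.00784
  Plant F: 0.426 × 0.151 = 0.064326
  Plant B: 0.036 × 0.05 = 0.0018
  Plant A: 0.114 × 0.12 = 0.01368
P(flawed) = 0.008845 + 0.132928 + 0.00784 + 0.064326 + 0.0018 + 0.01368 = 0.229419 → 0.2294.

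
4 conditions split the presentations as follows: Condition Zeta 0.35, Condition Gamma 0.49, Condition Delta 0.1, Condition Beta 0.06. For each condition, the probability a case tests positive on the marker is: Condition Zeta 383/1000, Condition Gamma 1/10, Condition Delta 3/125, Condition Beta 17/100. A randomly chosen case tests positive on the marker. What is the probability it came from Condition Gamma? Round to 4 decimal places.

Prior × likelihood for each hypothesis:
  Condition Zeta: 0.35 × 0.383 = 0.13405
  Condition Gamma: 0.49 × 0.1 = 0.049
  Condition Delta: 0.1 × 0.024 = 0.0024
  Condition Beta: 0.06 × 0.17 = 0.0102
Sum = 0.19565.
P(Condition Gamma | evidence) = 0.049 / 0.19565 ≈ 0.2504.

0.2504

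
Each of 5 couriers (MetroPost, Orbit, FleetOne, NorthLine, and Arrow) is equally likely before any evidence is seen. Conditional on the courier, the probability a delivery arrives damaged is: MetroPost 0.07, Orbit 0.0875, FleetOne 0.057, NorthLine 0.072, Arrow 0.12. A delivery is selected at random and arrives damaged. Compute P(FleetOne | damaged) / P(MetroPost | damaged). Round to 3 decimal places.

Since the prior is uniform, the posterior is proportional to the likelihood:
  MetroPost: 0.07
  Orbit: 0.0875
  FleetOne: 0.057
  NorthLine: 0.072
  Arrow: 0.12
Sum = 0.4065.
The ratio is 0.057 / 0.07 (the normalizer cancels) = 0.814.

0.814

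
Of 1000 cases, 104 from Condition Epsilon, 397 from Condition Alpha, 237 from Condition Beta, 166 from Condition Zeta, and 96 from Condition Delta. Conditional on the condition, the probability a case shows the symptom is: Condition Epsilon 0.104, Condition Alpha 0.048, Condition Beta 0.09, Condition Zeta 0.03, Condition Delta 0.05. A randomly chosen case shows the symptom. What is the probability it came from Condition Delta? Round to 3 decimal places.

0.079

Unnormalized posteriors (prior × likelihood):
  Condition Epsilon: 0.104 × 0.104 = 0.010816
  Condition Alpha: 0.397 × 0.048 = 0.019056
  Condition Beta: 0.237 × 0.09 = 0.02133
  Condition Zeta: 0.166 × 0.03 = 0.00498
  Condition Delta: 0.096 × 0.05 = 0.0048
Sum = 0.060982.
P(Condition Delta | evidence) = 0.0048 / 0.060982 ≈ 0.079.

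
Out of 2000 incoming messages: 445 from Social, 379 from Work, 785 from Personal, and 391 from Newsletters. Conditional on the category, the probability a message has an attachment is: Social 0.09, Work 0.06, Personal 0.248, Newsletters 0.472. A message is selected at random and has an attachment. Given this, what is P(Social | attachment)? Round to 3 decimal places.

0.091

By Bayes' rule, posterior ∝ prior × likelihood:
  Social: 0.2225 × 0.09 = 0.020025
  Work: 0.1895 × 0.06 = 0.01137
  Personal: 0.3925 × 0.248 = 0.09734
  Newsletters: 0.1955 × 0.472 = 0.092276
Normalizing constant = 0.221011.
P(Social | evidence) = 0.020025 / 0.221011 ≈ 0.091.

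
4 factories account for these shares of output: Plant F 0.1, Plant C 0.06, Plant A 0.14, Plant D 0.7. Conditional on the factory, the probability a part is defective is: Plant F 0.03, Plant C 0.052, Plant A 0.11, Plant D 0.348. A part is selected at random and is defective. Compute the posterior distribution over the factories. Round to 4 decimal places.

Prior × likelihood for each hypothesis:
  Plant F: 0.1 × 0.03 = 0.003
  Plant C: 0.06 × 0.052 = 0.00312
  Plant A: 0.14 × 0.11 = 0.0154
  Plant D: 0.7 × 0.348 = 0.2436
Normalizing constant = 0.26512.
P(Plant F | defective) = 0.003/0.26512 ≈ 0.0113
P(Plant C | defective) = 0.00312/0.26512 ≈ 0.0118
P(Plant A | defective) = 0.0154/0.26512 ≈ 0.0581
P(Plant D | defective) = 0.2436/0.26512 ≈ 0.9188

Plant F 0.0113, Plant C 0.0118, Plant A 0.0581, Plant D 0.9188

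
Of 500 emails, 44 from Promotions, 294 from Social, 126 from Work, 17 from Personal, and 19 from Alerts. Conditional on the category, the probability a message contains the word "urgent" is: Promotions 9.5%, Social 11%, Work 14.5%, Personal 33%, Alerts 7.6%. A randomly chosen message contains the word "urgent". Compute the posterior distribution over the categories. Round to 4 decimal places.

Promotions 0.0676, Social 0.5229, Work 0.2954, Personal 0.0907, Alerts 0.0233

By Bayes' rule, posterior ∝ prior × likelihood:
  Promotions: 0.088 × 0.095 = 0.00836
  Social: 0.588 × 0.11 = 0.06468
  Work: 0.252 × 0.145 = 0.03654
  Personal: 0.034 × 0.33 = 0.01122
  Alerts: 0.038 × 0.076 = 0.002888
Normalizing constant = 0.123688.
P(Promotions | urgent-flag) = 0.00836/0.123688 ≈ 0.0676
P(Social | urgent-flag) = 0.06468/0.123688 ≈ 0.5229
P(Work | urgent-flag) = 0.03654/0.123688 ≈ 0.2954
P(Personal | urgent-flag) = 0.01122/0.123688 ≈ 0.0907
P(Alerts | urgent-flag) = 0.002888/0.123688 ≈ 0.0233
(Check: 0.0676+0.5229+0.2954+0.0907+0.0233 = 0.9999.)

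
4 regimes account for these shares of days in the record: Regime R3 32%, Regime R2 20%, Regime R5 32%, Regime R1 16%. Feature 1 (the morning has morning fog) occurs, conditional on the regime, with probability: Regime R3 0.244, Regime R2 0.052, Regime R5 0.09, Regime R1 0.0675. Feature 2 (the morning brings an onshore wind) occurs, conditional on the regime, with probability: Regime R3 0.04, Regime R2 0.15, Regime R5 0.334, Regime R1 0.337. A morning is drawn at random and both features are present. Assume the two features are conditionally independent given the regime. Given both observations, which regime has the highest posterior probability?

Prior × likelihood for each hypothesis:
  Regime R3: 0.32 × 0.244 × 0.04 = 0.0031232
  Regime R2: 0.2 × 0.052 × 0.15 = 0.00156
  Regime R5: 0.32 × 0.09 × 0.334 = 0.0096192
  Regime R1: 0.16 × 0.0675 × 0.337 = 0.0036396
Sum = 0.017942.
Largest term belongs to Regime R5, so Regime R5 is most probable.

Regime R5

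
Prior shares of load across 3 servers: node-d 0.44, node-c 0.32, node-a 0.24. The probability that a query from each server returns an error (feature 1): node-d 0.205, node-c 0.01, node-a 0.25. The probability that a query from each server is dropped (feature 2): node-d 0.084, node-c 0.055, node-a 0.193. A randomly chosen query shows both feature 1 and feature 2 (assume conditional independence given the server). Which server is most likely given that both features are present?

Prior × likelihood for each hypothesis:
  node-d: 0.44 × 0.205 × 0.084 = 0.0075768
  node-c: 0.32 × 0.01 × 0.055 = 0.000176
  node-a: 0.24 × 0.25 × 0.193 = 0.01158
Sum = 0.0193328.
Largest term belongs to node-a, so node-a is most probable.

node-a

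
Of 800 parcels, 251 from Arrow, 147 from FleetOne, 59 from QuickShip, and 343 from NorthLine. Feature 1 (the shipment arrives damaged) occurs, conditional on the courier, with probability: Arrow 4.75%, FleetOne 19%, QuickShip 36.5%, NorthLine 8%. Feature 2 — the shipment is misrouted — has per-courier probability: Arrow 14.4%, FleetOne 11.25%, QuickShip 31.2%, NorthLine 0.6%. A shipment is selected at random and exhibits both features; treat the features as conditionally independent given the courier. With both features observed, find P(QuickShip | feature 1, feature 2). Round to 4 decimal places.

Compute prior × likelihood for every hypothesis:
  Arrow: 0.31375 × 0.0475 × 0.144 = 0.00214605
  FleetOne: 0.18375 × 0.19 × 0.1125 = 0.00392765625
  QuickShip: 0.07375 × 0.365 × 0.312 = 0.00839865
  NorthLine: 0.42875 × 0.08 × 0.006 = 0.0002058
Normalizing constant = 0.01467815625.
P(QuickShip | evidence) = 0.00839865 / 0.01467815625 ≈ 0.5722.

0.5722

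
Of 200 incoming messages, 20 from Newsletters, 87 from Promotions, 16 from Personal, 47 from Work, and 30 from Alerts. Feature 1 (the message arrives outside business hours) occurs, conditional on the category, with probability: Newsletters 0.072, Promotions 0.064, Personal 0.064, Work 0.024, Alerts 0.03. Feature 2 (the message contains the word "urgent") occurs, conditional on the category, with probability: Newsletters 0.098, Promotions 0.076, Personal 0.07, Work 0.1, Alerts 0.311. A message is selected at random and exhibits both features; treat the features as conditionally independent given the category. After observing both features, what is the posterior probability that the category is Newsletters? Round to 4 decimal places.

Prior × likelihood for each hypothesis:
  Newsletters: 0.1 × 0.072 × 0.098 = 0.0007056
  Promotions: 0.435 × 0.064 × 0.076 = 0.00211584
  Personal: 0.08 × 0.064 × 0.07 = 0.0003584
  Work: 0.235 × 0.024 × 0.1 = 0.000564
  Alerts: 0.15 × 0.03 × 0.311 = 0.0013995
Normalizing constant = 0.00514334.
P(Newsletters | evidence) = 0.0007056 / 0.00514334 ≈ 0.1372.

0.1372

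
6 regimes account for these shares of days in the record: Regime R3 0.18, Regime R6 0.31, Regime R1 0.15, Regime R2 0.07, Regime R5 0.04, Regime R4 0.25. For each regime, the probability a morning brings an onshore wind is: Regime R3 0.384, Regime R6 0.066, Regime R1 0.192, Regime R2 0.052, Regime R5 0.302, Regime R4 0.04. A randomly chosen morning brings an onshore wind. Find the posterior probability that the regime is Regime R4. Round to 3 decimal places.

Unnormalized posteriors (prior × likelihood):
  Regime R3: 0.18 × 0.384 = 0.06912
  Regime R6: 0.31 × 0.066 = 0.02046
  Regime R1: 0.15 × 0.192 = 0.0288
  Regime R2: 0.07 × 0.052 = 0.00364
  Regime R5: 0.04 × 0.302 = 0.01208
  Regime R4: 0.25 × 0.04 = 0.01
Total = 0.1441.
P(Regime R4 | evidence) = 0.01 / 0.1441 ≈ 0.069.

0.069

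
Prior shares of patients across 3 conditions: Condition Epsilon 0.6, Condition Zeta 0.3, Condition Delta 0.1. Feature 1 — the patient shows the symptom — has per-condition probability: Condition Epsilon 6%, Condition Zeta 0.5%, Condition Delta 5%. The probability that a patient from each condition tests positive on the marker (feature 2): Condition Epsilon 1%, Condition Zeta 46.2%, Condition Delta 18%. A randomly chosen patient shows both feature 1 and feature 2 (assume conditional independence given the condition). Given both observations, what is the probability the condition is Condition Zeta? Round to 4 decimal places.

Unnormalized posteriors (prior × likelihood):
  Condition Epsilon: 0.6 × 0.06 × 0.01 = 0.00036
  Condition Zeta: 0.3 × 0.005 × 0.462 = 0.000693
  Condition Delta: 0.1 × 0.05 × 0.18 = 0.0009
Total = 0.001953.
P(Condition Zeta | evidence) = 0.000693 / 0.001953 ≈ 0.3548.

0.3548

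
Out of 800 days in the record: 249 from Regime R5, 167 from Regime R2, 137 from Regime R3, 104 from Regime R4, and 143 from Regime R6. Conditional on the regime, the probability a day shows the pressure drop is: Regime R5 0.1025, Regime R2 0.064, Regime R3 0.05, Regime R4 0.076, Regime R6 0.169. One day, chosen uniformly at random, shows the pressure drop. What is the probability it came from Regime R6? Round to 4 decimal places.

0.3217

Prior × likelihood for each hypothesis:
  Regime R5: 0.31125 × 0.1025 = 0.031903125
  Regime R2: 0.20875 × 0.064 = 0.01336
  Regime R3: 0.17125 × 0.05 = 0.0085625
  Regime R4: 0.13 × 0.076 = 0.00988
  Regime R6: 0.17875 × 0.169 = 0.03020875
Normalizing constant = 0.093914375.
P(Regime R6 | evidence) = 0.03020875 / 0.093914375 ≈ 0.3217.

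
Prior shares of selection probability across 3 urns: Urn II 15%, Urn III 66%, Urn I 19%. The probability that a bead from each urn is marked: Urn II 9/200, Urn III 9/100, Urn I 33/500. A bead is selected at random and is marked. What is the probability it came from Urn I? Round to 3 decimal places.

0.159

Unnormalized posteriors (prior × likelihood):
  Urn II: 0.15 × 0.045 = 0.00675
  Urn III: 0.66 × 0.09 = 0.0594
  Urn I: 0.19 × 0.066 = 0.01254
Total = 0.07869.
P(Urn I | evidence) = 0.01254 / 0.07869 ≈ 0.159.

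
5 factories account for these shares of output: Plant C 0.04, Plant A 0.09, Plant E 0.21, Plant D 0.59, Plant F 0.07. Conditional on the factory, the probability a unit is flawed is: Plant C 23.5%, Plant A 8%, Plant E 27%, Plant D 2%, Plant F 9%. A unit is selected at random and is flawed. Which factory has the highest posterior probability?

Compute prior × likelihood for every hypothesis:
  Plant C: 0.04 × 0.235 = 0.0094
  Plant A: 0.09 × 0.08 = 0.0072
  Plant E: 0.21 × 0.27 = 0.0567
  Plant D: 0.59 × 0.02 = 0.0118
  Plant F: 0.07 × 0.09 = 0.0063
Total = 0.0914.
Largest term belongs to Plant E, so Plant E is most probable.

Plant E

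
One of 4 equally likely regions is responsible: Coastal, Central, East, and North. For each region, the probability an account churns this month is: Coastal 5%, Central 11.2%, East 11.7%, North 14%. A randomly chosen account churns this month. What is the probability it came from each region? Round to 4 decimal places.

Coastal 0.1193, Central 0.2673, East 0.2792, North 0.3341

Since the prior is uniform, the posterior is proportional to the likelihood:
  Coastal: 0.05
  Central: 0.112
  East: 0.117
  North: 0.14
Sum = 0.419.
P(Coastal | churn) = 0.05/0.419 ≈ 0.1193
P(Central | churn) = 0.112/0.419 ≈ 0.2673
P(East | churn) = 0.117/0.419 ≈ 0.2792
P(North | churn) = 0.14/0.419 ≈ 0.3341
(Check: 0.1193+0.2673+0.2792+0.3341 = 0.9999.)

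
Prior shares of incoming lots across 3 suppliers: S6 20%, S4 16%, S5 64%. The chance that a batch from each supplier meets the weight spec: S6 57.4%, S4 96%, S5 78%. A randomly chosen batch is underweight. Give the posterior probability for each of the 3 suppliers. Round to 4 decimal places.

Taking complements, P(underweight | each) = S6 0.426, S4 0.04, S5 0.22.
By Bayes' rule, posterior ∝ prior × likelihood:
  S6: 0.2 × 0.426 = 0.0852
  S4: 0.16 × 0.04 = 0.0064
  S5: 0.64 × 0.22 = 0.1408
Sum = 0.2324.
P(S6 | underweight) = 0.0852/0.2324 ≈ 0.3666
P(S4 | underweight) = 0.0064/0.2324 ≈ 0.0275
P(S5 | underweight) = 0.1408/0.2324 ≈ 0.6059

S6 0.3666, S4 0.0275, S5 0.6059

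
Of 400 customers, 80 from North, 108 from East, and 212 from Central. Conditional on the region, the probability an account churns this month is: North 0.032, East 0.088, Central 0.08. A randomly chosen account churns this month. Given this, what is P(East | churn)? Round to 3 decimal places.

Unnormalized posteriors (prior × likelihood):
  North: 0.2 × 0.032 = 0.0064
  East: 0.27 × 0.088 = 0.02376
  Central: 0.53 × 0.08 = 0.0424
Sum = 0.07256.
P(East | evidence) = 0.02376 / 0.07256 ≈ 0.327.

0.327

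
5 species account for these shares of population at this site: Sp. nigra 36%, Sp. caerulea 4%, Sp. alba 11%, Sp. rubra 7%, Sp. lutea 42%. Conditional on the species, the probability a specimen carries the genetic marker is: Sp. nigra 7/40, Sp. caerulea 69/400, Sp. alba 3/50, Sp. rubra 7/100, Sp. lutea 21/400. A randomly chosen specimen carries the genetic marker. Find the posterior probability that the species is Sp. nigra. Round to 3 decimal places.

By Bayes' rule, posterior ∝ prior × likelihood:
  Sp. nigra: 0.36 × 0.175 = 0.063
  Sp. caerulea: 0.04 × 0.1725 = 0.0069
  Sp. alba: 0.11 × 0.06 = 0.0066
  Sp. rubra: 0.07 × 0.07 = 0.0049
  Sp. lutea: 0.42 × 0.0525 = 0.02205
Sum = 0.10345.
P(Sp. nigra | evidence) = 0.063 / 0.10345 ≈ 0.609.

0.609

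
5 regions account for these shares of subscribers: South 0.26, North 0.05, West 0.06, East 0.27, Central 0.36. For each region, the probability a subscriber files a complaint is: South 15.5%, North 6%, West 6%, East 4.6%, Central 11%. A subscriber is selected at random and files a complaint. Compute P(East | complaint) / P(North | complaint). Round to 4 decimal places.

4.1400

Unnormalized posteriors (prior × likelihood):
  South: 0.26 × 0.155 = 0.0403
  North: 0.05 × 0.06 = 0.003
  West: 0.06 × 0.06 = 0.0036
  East: 0.27 × 0.046 = 0.01242
  Central: 0.36 × 0.11 = 0.0396
Sum = 0.09892.
The ratio is 0.01242 / 0.003 (the normalizer cancels) = 4.1400.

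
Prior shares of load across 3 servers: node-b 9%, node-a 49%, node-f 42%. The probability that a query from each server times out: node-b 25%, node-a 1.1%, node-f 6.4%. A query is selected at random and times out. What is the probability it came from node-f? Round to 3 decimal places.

Prior × likelihood for each hypothesis:
  node-b: 0.09 × 0.25 = 0.0225
  node-a: 0.49 × 0.011 = 0.00539
  node-f: 0.42 × 0.064 = 0.02688
Sum = 0.05477.
P(node-f | evidence) = 0.02688 / 0.05477 ≈ 0.491.

0.491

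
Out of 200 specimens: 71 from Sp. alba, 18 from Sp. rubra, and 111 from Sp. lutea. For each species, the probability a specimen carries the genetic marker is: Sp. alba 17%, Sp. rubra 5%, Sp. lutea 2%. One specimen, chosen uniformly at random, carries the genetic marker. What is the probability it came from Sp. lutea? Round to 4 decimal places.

0.1461

Compute prior × likelihood for every hypothesis:
  Sp. alba: 0.355 × 0.17 = 0.06035
  Sp. rubra: 0.09 × 0.05 = 0.0045
  Sp. lutea: 0.555 × 0.02 = 0.0111
Normalizing constant = 0.07595.
P(Sp. lutea | evidence) = 0.0111 / 0.07595 ≈ 0.1461.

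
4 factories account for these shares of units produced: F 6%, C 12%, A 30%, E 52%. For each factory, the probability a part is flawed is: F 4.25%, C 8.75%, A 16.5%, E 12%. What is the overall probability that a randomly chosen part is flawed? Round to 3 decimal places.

Unnormalized posteriors (prior × likelihood):
  F: 0.06 × 0.0425 = 0.00255
  C: 0.12 × 0.0875 = 0.0105
  A: 0.3 × 0.165 = 0.0495
  E: 0.52 × 0.12 = 0.0624
P(flawed) = 0.00255 + 0.0105 + 0.0495 + 0.0624 = 0.12495 → 0.125.

0.125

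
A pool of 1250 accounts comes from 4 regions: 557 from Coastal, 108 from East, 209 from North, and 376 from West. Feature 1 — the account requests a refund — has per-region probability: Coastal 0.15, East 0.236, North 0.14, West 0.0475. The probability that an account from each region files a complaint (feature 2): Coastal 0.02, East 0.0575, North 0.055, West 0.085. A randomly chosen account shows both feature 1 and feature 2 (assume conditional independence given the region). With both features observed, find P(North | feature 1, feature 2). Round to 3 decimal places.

Prior × likelihood for each hypothesis:
  Coastal: 0.4456 × 0.15 × 0.02 = 0.0013368
  East: 0.0864 × 0.236 × 0.0575 = 0.001172448
  North: 0.1672 × 0.14 × 0.055 = 0.00128744
  West: 0.3008 × 0.0475 × 0.085 = 0.00121448
Normalizing constant = 0.005011168.
P(North | evidence) = 0.00128744 / 0.005011168 ≈ 0.257.

0.257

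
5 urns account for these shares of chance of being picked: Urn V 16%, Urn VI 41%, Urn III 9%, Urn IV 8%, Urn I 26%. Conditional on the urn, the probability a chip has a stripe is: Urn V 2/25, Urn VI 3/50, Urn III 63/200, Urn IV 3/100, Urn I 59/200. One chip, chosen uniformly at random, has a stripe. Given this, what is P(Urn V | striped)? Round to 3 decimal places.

0.088

Prior × likelihood for each hypothesis:
  Urn V: 0.16 × 0.08 = 0.0128
  Urn VI: 0.41 × 0.06 = 0.0246
  Urn III: 0.09 × 0.315 = 0.02835
  Urn IV: 0.08 × 0.03 = 0.0024
  Urn I: 0.26 × 0.295 = 0.0767
Sum = 0.14485.
P(Urn V | evidence) = 0.0128 / 0.14485 ≈ 0.088.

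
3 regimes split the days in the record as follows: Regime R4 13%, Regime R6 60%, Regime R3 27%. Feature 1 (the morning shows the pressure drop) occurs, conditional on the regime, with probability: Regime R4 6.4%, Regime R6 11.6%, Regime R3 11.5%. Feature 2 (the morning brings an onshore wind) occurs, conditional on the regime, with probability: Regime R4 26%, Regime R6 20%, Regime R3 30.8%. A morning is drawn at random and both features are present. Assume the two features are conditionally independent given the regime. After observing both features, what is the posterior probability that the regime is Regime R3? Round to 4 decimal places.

0.3729

By Bayes' rule, posterior ∝ prior × likelihood:
  Regime R4: 0.13 × 0.064 × 0.26 = 0.0021632
  Regime R6: 0.6 × 0.116 × 0.2 = 0.01392
  Regime R3: 0.27 × 0.115 × 0.308 = 0.0095634
Sum = 0.0256466.
P(Regime R3 | evidence) = 0.0095634 / 0.0256466 ≈ 0.3729.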